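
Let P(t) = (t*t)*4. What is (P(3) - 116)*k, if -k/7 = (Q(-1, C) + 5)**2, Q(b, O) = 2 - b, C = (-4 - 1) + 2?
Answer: 35840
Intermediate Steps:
C = -3 (C = -5 + 2 = -3)
k = -448 (k = -7*((2 - 1*(-1)) + 5)**2 = -7*((2 + 1) + 5)**2 = -7*(3 + 5)**2 = -7*8**2 = -7*64 = -448)
P(t) = 4*t**2 (P(t) = t**2*4 = 4*t**2)
(P(3) - 116)*k = (4*3**2 - 116)*(-448) = (4*9 - 116)*(-448) = (36 - 116)*(-448) = -80*(-448) = 35840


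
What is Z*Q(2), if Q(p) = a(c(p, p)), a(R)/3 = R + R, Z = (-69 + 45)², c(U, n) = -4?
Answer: -13824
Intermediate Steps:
Z = 576 (Z = (-24)² = 576)
a(R) = 6*R (a(R) = 3*(R + R) = 3*(2*R) = 6*R)
Q(p) = -24 (Q(p) = 6*(-4) = -24)
Z*Q(2) = 576*(-24) = -13824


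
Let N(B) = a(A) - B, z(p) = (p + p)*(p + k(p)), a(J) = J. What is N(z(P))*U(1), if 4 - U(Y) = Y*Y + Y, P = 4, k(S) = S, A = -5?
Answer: -138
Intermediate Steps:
U(Y) = 4 - Y - Y² (U(Y) = 4 - (Y*Y + Y) = 4 - (Y² + Y) = 4 - (Y + Y²) = 4 + (-Y - Y²) = 4 - Y - Y²)
z(p) = 4*p² (z(p) = (p + p)*(p + p) = (2*p)*(2*p) = 4*p²)
N(B) = -5 - B
N(z(P))*U(1) = (-5 - 4*4²)*(4 - 1*1 - 1*1²) = (-5 - 4*16)*(4 - 1 - 1*1) = (-5 - 1*64)*(4 - 1 - 1) = (-5 - 64)*2 = -69*2 = -138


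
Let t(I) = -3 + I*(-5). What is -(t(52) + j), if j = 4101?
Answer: -3838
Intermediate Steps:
t(I) = -3 - 5*I
-(t(52) + j) = -((-3 - 5*52) + 4101) = -((-3 - 260) + 4101) = -(-263 + 4101) = -1*3838 = -3838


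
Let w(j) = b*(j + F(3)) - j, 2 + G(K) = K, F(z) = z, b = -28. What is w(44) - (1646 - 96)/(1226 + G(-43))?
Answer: -1607710/1181 ≈ -1361.3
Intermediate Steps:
G(K) = -2 + K
w(j) = -84 - 29*j (w(j) = -28*(j + 3) - j = -28*(3 + j) - j = (-84 - 28*j) - j = -84 - 29*j)
w(44) - (1646 - 96)/(1226 + G(-43)) = (-84 - 29*44) - (1646 - 96)/(1226 + (-2 - 43)) = (-84 - 1276) - 1550/(1226 - 45) = -1360 - 1550/1181 = -1607710/1181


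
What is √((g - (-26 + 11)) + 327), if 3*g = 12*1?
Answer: √346 ≈ 18.601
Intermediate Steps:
g = 4 (g = (12*1)/3 = (⅓)*12 = 4)
√((g - (-26 + 11)) + 327) = √((4 - (-26 + 11)) + 327) = √((4 - 1*(-15)) + 327) = √((4 + 15) + 327) = √(19 + 327) = √346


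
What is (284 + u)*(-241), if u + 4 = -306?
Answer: 6266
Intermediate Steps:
u = -310 (u = -4 - 306 = -310)
(284 + u)*(-241) = (284 - 310)*(-241) = -26*(-241) = 6266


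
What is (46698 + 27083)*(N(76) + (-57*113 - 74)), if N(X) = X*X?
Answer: -54524159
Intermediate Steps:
N(X) = X**2
(46698 + 27083)*(N(76) + (-57*113 - 74)) = (46698 + 27083)*(76**2 + (-57*113 - 74)) = 73781*(5776 + (-6441 - 74)) = 73781*(5776 - 6515) = 73781*(-739) = -54524159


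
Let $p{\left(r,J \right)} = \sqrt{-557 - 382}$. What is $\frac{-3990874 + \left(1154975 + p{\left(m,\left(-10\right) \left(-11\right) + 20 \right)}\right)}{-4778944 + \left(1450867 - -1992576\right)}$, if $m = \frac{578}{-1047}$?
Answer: $\frac{2835899}{1335501} - \frac{i \sqrt{939}}{1335501} \approx 2.1235 - 2.2945 \cdot 10^{-5} i$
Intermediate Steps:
$m = - \frac{578}{1047}$ ($m = 578 \left(- \frac{1}{1047}\right) = - \frac{578}{1047} \approx -0.55205$)
$p{\left(r,J \right)} = i \sqrt{939}$ ($p{\left(r,J \right)} = \sqrt{-557 - 382} = \sqrt{-939} = i \sqrt{939}$)
$\frac{-3990874 + \left(1154975 + p{\left(m,\left(-10\right) \left(-11\right) + 20 \right)}\right)}{-4778944 + \left(1450867 - -1992576\right)} = \frac{-3990874 + \left(1154975 + i \sqrt{939}\right)}{-4778944 + \left(1450867 - -1992576\right)} = \frac{-2835899 + i \sqrt{939}}{-4778944 + \left(1450867 + 1992576\right)} = \frac{-2835899 + i \sqrt{939}}{-4778944 + 3443443} = \frac{-2835899 + i \sqrt{939}}{-1335501} = \left(-2835899 + i \sqrt{939}\right) \left(- \frac{1}{1335501}\right) = \frac{2835899}{1335501} - \frac{i \sqrt{939}}{1335501}$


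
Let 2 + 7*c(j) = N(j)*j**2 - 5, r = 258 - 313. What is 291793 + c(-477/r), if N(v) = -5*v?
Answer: 67857120267/232925 ≈ 2.9133e+5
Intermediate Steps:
r = -55
c(j) = -1 - 5*j**3/7 (c(j) = -2/7 + ((-5*j)*j**2 - 5)/7 = -2/7 + (-5*j**3 - 5)/7 = -2/7 + (-5 - 5*j**3)/7 = -2/7 + (-5/7 - 5*j**3/7) = -1 - 5*j**3/7)
291793 + c(-477/r) = 291793 + (-1 - 5*(-477/(-55))**3/7) = 291793 + (-1 - 5*(-477*(-1/55))**3/7) = 291793 + (-1 - 5*(477/55)**3/7) = 291793 + (-1 - 5/7*108531333/166375) = 291793 + (-1 - 108531333/232925) = 291793 - 108764258/232925 = 67857120267/232925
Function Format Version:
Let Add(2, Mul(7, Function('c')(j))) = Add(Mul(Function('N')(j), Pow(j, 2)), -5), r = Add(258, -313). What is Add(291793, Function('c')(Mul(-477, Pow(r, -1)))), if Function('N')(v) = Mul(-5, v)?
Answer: Rational(67857120267, 232925) ≈ 2.9133e+5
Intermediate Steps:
r = -55
Function('c')(j) = Add(-1, Mul(Rational(-5, 7), Pow(j, 3))) (Function('c')(j) = Add(Rational(-2, 7), Mul(Rational(1, 7), Add(Mul(Mul(-5, j), Pow(j, 2)), -5))) = Add(Rational(-2, 7), Mul(Rational(1, 7), Add(Mul(-5, Pow(j, 3)), -5))) = Add(Rational(-2, 7), Mul(Rational(1, 7), Add(-5, Mul(-5, Pow(j, 3))))) = Add(Rational(-2, 7), Add(Rational(-5, 7), Mul(Rational(-5, 7), Pow(j, 3)))) = Add(-1, Mul(Rational(-5, 7), Pow(j, 3))))
Add(291793, Function('c')(Mul(-477, Pow(r, -1)))) = Add(291793, Add(-1, Mul(Rational(-5, 7), Pow(Mul(-477, Pow(-55, -1)), 3)))) = Add(291793, Add(-1, Mul(Rational(-5, 7), Pow(Mul(-477, Rational(-1, 55)), 3)))) = Add(291793, Add(-1, Mul(Rational(-5, 7), Pow(Rational(477, 55), 3)))) = Add(291793, Add(-1, Mul(Rational(-5, 7), Rational(108531333, 166375)))) = Add(291793, Add(-1, Rational(-108531333, 232925))) = Add(291793, Rational(-108764258, 232925)) = Rational(67857120267, 232925)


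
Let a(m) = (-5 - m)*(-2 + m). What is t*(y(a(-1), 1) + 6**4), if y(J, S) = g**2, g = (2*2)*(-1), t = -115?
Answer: -150880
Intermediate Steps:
g = -4 (g = 4*(-1) = -4)
y(J, S) = 16 (y(J, S) = (-4)**2 = 16)
t*(y(a(-1), 1) + 6**4) = -115*(16 + 6**4) = -115*(16 + 1296) = -115*1312 = -150880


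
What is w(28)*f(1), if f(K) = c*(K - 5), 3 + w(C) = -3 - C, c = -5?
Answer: -680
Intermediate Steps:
w(C) = -6 - C (w(C) = -3 + (-3 - C) = -6 - C)
f(K) = 25 - 5*K (f(K) = -5*(K - 5) = -5*(-5 + K) = 25 - 5*K)
w(28)*f(1) = (-6 - 1*28)*(25 - 5*1) = (-6 - 28)*(25 - 5) = -34*20 = -680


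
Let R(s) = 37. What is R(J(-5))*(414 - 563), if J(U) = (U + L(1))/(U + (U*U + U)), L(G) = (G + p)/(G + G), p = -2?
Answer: -5513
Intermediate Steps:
L(G) = (-2 + G)/(2*G) (L(G) = (G - 2)/(G + G) = (-2 + G)/((2*G)) = (-2 + G)*(1/(2*G)) = (-2 + G)/(2*G))
J(U) = (-½ + U)/(U² + 2*U) (J(U) = (U + (½)*(-2 + 1)/1)/(U + (U*U + U)) = (U + (½)*1*(-1))/(U + (U² + U)) = (U - ½)/(U + (U + U²)) = (-½ + U)/(U² + 2*U))
R(J(-5))*(414 - 563) = 37*(414 - 563) = 37*(-149) = -5513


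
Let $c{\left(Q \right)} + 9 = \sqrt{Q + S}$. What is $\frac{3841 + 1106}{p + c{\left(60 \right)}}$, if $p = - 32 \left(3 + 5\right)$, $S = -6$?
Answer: $- \frac{1310955}{70171} - \frac{14841 \sqrt{6}}{70171} \approx -19.2$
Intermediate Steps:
$p = -256$ ($p = \left(-32\right) 8 = -256$)
$c{\left(Q \right)} = -9 + \sqrt{-6 + Q}$ ($c{\left(Q \right)} = -9 + \sqrt{Q - 6} = -9 + \sqrt{-6 + Q}$)
$\frac{3841 + 1106}{p + c{\left(60 \right)}} = \frac{3841 + 1106}{-256 - \left(9 - \sqrt{-6 + 60}\right)} = \frac{4947}{-256 - \left(9 - \sqrt{54}\right)} = \frac{4947}{-256 - \left(9 - 3 \sqrt{6}\right)} = \frac{4947}{-265 + 3 \sqrt{6}}$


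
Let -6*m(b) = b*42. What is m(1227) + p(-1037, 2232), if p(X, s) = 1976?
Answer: -6613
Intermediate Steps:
m(b) = -7*b (m(b) = -b*42/6 = -7*b)
m(1227) + p(-1037, 2232) = -7*1227 + 1976 = -8589 + 1976 = -6613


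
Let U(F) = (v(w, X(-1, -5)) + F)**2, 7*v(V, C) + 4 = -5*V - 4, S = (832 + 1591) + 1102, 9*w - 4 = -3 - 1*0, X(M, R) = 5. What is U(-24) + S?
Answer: 337054/81 ≈ 4161.2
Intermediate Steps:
w = 1/9 (w = 4/9 + (-3 - 1*0)/9 = 4/9 + (-3 + 0)/9 = 4/9 + (1/9)*(-3) = 4/9 - 1/3 = 1/9 ≈ 0.11111)
S = 3525 (S = 2423 + 1102 = 3525)
v(V, C) = -8/7 - 5*V/7 (v(V, C) = -4/7 + (-5*V - 4)/7 = -4/7 + (-4 - 5*V)/7 = -4/7 + (-4/7 - 5*V/7) = -8/7 - 5*V/7)
U(F) = (-11/9 + F)**2 (U(F) = ((-8/7 - 5/7*1/9) + F)**2 = ((-8/7 - 5/63) + F)**2 = (-11/9 + F)**2)
U(-24) + S = (-11 + 9*(-24))**2/81 + 3525 = (-11 - 216)**2/81 + 3525 = (1/81)*(-227)**2 + 3525 = (1/81)*51529 + 3525 = 51529/81 + 3525 = 337054/81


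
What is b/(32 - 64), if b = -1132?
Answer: 283/8 ≈ 35.375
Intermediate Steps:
b/(32 - 64) = -1132/(32 - 64) = -1132/(-32) = -1132*(-1/32) = 283/8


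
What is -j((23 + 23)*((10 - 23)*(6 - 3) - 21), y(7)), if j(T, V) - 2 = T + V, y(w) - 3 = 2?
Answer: 2753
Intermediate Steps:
y(w) = 5 (y(w) = 3 + 2 = 5)
j(T, V) = 2 + T + V (j(T, V) = 2 + (T + V) = 2 + T + V)
-j((23 + 23)*((10 - 23)*(6 - 3) - 21), y(7)) = -(2 + (23 + 23)*((10 - 23)*(6 - 3) - 21) + 5) = -(2 + 46*(-13*3 - 21) + 5) = -(2 + 46*(-39 - 21) + 5) = -(2 + 46*(-60) + 5) = -(2 - 2760 + 5) = -1*(-2753) = 2753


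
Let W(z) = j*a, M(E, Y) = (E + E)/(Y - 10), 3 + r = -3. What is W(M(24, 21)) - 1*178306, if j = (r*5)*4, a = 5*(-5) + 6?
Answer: -176026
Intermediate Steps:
r = -6 (r = -3 - 3 = -6)
a = -19 (a = -25 + 6 = -19)
M(E, Y) = 2*E/(-10 + Y) (M(E, Y) = (2*E)/(-10 + Y) = 2*E/(-10 + Y))
j = -120 (j = -6*5*4 = -30*4 = -120)
W(z) = 2280 (W(z) = -120*(-19) = 2280)
W(M(24, 21)) - 1*178306 = 2280 - 1*178306 = 2280 - 178306 = -176026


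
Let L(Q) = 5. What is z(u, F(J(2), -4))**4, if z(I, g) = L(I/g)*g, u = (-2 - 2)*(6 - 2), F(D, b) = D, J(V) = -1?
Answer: 625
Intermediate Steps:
u = -16 (u = -4*4 = -16)
z(I, g) = 5*g
z(u, F(J(2), -4))**4 = (5*(-1))**4 = (-5)**4 = 625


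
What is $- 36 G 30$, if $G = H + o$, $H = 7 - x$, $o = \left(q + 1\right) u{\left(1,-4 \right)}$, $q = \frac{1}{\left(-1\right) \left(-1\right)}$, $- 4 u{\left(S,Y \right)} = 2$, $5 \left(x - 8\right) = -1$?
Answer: $1944$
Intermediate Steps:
$x = \frac{39}{5}$ ($x = 8 + \frac{1}{5} \left(-1\right) = 8 - \frac{1}{5} = \frac{39}{5} \approx 7.8$)
$u{\left(S,Y \right)} = - \frac{1}{2}$ ($u{\left(S,Y \right)} = \left(- \frac{1}{4}\right) 2 = - \frac{1}{2}$)
$q = 1$ ($q = 1^{-1} = 1$)
$o = -1$ ($o = \left(1 + 1\right) \left(- \frac{1}{2}\right) = 2 \left(- \frac{1}{2}\right) = -1$)
$H = - \frac{4}{5}$ ($H = 7 - \frac{39}{5} = - \frac{4}{5} \approx -0.8$)
$G = - \frac{9}{5}$ ($G = - \frac{4}{5} - 1 = - \frac{9}{5} \approx -1.8$)
$- 36 G 30 = \left(-36\right) \left(- \frac{9}{5}\right) 30 = \frac{324}{5} \cdot 30 = 1944$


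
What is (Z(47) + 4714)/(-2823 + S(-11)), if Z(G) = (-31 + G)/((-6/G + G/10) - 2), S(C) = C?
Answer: -2853373/1713153 ≈ -1.6656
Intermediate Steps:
Z(G) = (-31 + G)/(-2 - 6/G + G/10) (Z(G) = (-31 + G)/((-6/G + G*(1/10)) - 2) = (-31 + G)/((-6/G + G/10) - 2) = (-31 + G)/(-2 - 6/G + G/10))
(Z(47) + 4714)/(-2823 + S(-11)) = (10*47*(-31 + 47)/(-60 + 47**2 - 20*47) + 4714)/(-2823 - 11) = (10*47*16/(-60 + 2209 - 940) + 4714)/(-2834) = (10*47*16/1209 + 4714)*(-1/2834) = (10*47*(1/1209)*16 + 4714)*(-1/2834) = (7520/1209 + 4714)*(-1/2834) = (5706746/1209)*(-1/2834) = -2853373/1713153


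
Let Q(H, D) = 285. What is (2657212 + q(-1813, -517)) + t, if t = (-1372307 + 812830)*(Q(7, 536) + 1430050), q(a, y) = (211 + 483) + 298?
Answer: -800236876591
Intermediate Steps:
q(a, y) = 992 (q(a, y) = 694 + 298 = 992)
t = -800239534795 (t = (-1372307 + 812830)*(285 + 1430050) = -559477*1430335 = -800239534795)
(2657212 + q(-1813, -517)) + t = (2657212 + 992) - 800239534795 = 2658204 - 800239534795 = -800236876591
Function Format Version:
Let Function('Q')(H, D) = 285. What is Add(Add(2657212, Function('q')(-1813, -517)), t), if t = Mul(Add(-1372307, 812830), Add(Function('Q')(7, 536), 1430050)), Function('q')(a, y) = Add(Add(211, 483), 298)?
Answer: -800236876591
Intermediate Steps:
Function('q')(a, y) = 992 (Function('q')(a, y) = Add(694, 298) = 992)
t = -800239534795 (t = Mul(Add(-1372307, 812830), Add(285, 1430050)) = Mul(-559477, 1430335) = -800239534795)
Add(Add(2657212, Function('q')(-1813, -517)), t) = Add(Add(2657212, 992), -800239534795) = Add(2658204, -800239534795) = -800236876591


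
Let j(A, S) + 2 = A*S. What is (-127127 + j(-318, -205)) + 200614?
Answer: 138675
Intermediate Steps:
j(A, S) = -2 + A*S
(-127127 + j(-318, -205)) + 200614 = (-127127 + (-2 - 318*(-205))) + 200614 = (-127127 + (-2 + 65190)) + 200614 = (-127127 + 65188) + 200614 = -61939 + 200614 = 138675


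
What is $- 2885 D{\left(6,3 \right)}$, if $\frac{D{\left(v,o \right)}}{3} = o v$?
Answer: $-155790$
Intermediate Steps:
$D{\left(v,o \right)} = 3 o v$
$- 2885 D{\left(6,3 \right)} = - 2885 \cdot 3 \cdot 3 \cdot 6 = \left(-2885\right) 54 = -155790$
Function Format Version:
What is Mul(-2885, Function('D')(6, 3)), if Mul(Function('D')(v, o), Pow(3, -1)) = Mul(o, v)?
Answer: -155790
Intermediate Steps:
Function('D')(v, o) = Mul(3, o, v) (Function('D')(v, o) = Mul(3, Mul(o, v)) = Mul(3, o, v))
Mul(-2885, Function('D')(6, 3)) = Mul(-2885, Mul(3, 3, 6)) = Mul(-2885, 54) = -155790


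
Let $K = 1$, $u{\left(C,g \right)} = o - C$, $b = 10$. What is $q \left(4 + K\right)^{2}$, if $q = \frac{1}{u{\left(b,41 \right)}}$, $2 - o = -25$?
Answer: $\frac{25}{17} \approx 1.4706$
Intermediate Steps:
$o = 27$ ($o = 2 - -25 = 2 + 25 = 27$)
$u{\left(C,g \right)} = 27 - C$
$q = \frac{1}{17}$ ($q = \frac{1}{27 - 10} = \frac{1}{17} \approx 0.058824$)
$q \left(4 + K\right)^{2} = \frac{\left(4 + 1\right)^{2}}{17} = \frac{5^{2}}{17} = \frac{1}{17} \cdot 25 = \frac{25}{17}$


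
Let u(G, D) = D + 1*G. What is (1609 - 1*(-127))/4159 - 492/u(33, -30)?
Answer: -680340/4159 ≈ -163.58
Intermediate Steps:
u(G, D) = D + G
(1609 - 1*(-127))/4159 - 492/u(33, -30) = (1609 - 1*(-127))/4159 - 492/(-30 + 33) = (1609 + 127)*(1/4159) - 492/3 = 1736*(1/4159) - 492*⅓ = 1736/4159 - 164 = -680340/4159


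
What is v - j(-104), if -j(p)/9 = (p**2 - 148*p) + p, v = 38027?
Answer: 272963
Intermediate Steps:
j(p) = -9*p**2 + 1323*p (j(p) = -9*((p**2 - 148*p) + p) = -9*(p**2 - 147*p) = -9*p**2 + 1323*p)
v - j(-104) = 38027 - 9*(-104)*(147 - 1*(-104)) = 38027 - 9*(-104)*(147 + 104) = 38027 - 9*(-104)*251 = 38027 - 1*(-234936) = 38027 + 234936 = 272963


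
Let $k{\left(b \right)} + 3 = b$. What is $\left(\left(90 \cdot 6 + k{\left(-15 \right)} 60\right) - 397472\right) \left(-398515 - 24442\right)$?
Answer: $168341961484$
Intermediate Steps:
$k{\left(b \right)} = -3 + b$
$\left(\left(90 \cdot 6 + k{\left(-15 \right)} 60\right) - 397472\right) \left(-398515 - 24442\right) = \left(\left(90 \cdot 6 + \left(-3 - 15\right) 60\right) - 397472\right) \left(-398515 - 24442\right) = \left(\left(540 - 1080\right) - 397472\right) \left(-422957\right) = \left(-540 - 397472\right) \left(-422957\right) = \left(-398012\right) \left(-422957\right) = 168341961484$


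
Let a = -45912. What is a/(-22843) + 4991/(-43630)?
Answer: 1889131147/996640090 ≈ 1.8955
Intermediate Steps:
a/(-22843) + 4991/(-43630) = -45912/(-22843) + 4991/(-43630) = -45912*(-1/22843) + 4991*(-1/43630) = 45912/22843 - 4991/43630 = 1889131147/996640090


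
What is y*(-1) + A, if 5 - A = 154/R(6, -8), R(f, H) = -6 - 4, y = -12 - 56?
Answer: 442/5 ≈ 88.400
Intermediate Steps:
y = -68
R(f, H) = -10
A = 102/5 (A = 5 - 154/(-10) = 5 - 154*(-1)/10 = 5 - 1*(-77/5) = 5 + 77/5 = 102/5 ≈ 20.400)
y*(-1) + A = -68*(-1) + 102/5 = 68 + 102/5 = 442/5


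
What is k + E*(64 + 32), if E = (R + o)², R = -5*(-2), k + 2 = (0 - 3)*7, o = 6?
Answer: 24553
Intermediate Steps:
k = -23 (k = -2 + (0 - 3)*7 = -2 - 3*7 = -2 - 21 = -23)
R = 10
E = 256 (E = (10 + 6)² = 16² = 256)
k + E*(64 + 32) = -23 + 256*(64 + 32) = -23 + 256*96 = -23 + 24576 = 24553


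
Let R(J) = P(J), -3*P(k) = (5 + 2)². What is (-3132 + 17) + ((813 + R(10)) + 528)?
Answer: -5371/3 ≈ -1790.3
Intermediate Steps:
P(k) = -49/3 (P(k) = -(5 + 2)²/3 = -⅓*7² = -⅓*49 = -49/3)
R(J) = -49/3
(-3132 + 17) + ((813 + R(10)) + 528) = (-3132 + 17) + ((813 - 49/3) + 528) = -3115 + (2390/3 + 528) = -3115 + 3974/3 = -5371/3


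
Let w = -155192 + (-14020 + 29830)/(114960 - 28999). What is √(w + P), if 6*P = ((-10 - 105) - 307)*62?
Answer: 14*I*√54136842567009/257883 ≈ 399.44*I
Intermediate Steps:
P = -13082/3 (P = (((-10 - 105) - 307)*62)/6 = ((-115 - 307)*62)/6 = (-422*62)/6 = (⅙)*(-26164) = -13082/3 ≈ -4360.7)
w = -13340443702/85961 (w = -155192 + 15810/85961 = -13340443702/85961 ≈ -1.5519e+5)
√(w + P) = √(-13340443702/85961 - 13082/3) = √(-41145872908/257883) = 14*I*√54136842567009/257883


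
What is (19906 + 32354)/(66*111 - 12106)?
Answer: -2613/239 ≈ -10.933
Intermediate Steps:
(19906 + 32354)/(66*111 - 12106) = 52260/(7326 - 12106) = 52260/(-4780) = 52260*(-1/4780) = -2613/239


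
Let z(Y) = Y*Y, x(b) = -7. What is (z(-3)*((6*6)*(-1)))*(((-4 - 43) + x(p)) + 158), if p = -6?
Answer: -33696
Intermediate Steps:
z(Y) = Y**2
(z(-3)*((6*6)*(-1)))*(((-4 - 43) + x(p)) + 158) = ((-3)**2*((6*6)*(-1)))*(((-4 - 43) - 7) + 158) = (9*(36*(-1)))*((-47 - 7) + 158) = (9*(-36))*(-54 + 158) = -324*104 = -33696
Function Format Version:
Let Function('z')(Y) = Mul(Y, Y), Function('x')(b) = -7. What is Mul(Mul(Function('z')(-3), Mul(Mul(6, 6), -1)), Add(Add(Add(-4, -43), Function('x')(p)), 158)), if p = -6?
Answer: -33696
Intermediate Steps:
Function('z')(Y) = Pow(Y, 2)
Mul(Mul(Function('z')(-3), Mul(Mul(6, 6), -1)), Add(Add(Add(-4, -43), Function('x')(p)), 158)) = Mul(Mul(Pow(-3, 2), Mul(Mul(6, 6), -1)), Add(Add(Add(-4, -43), -7), 158)) = Mul(Mul(9, Mul(36, -1)), Add(Add(-47, -7), 158)) = Mul(Mul(9, -36), Add(-54, 158)) = Mul(-324, 104) = -33696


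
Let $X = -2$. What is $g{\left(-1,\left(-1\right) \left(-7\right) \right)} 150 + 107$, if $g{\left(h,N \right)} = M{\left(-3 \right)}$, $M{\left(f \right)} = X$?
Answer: $-193$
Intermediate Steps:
$M{\left(f \right)} = -2$
$g{\left(h,N \right)} = -2$
$g{\left(-1,\left(-1\right) \left(-7\right) \right)} 150 + 107 = \left(-2\right) 150 + 107 = -300 + 107 = -193$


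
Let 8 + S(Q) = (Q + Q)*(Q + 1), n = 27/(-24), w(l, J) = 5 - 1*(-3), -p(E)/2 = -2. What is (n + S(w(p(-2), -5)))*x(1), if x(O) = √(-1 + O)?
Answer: 0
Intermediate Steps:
p(E) = 4 (p(E) = -2*(-2) = 4)
w(l, J) = 8 (w(l, J) = 5 + 3 = 8)
n = -9/8 (n = 27*(-1/24) = -9/8 ≈ -1.1250)
S(Q) = -8 + 2*Q*(1 + Q) (S(Q) = -8 + (Q + Q)*(Q + 1) = -8 + (2*Q)*(1 + Q) = -8 + 2*Q*(1 + Q))
(n + S(w(p(-2), -5)))*x(1) = (-9/8 + (-8 + 2*8 + 2*8²))*√(-1 + 1) = (-9/8 + (-8 + 16 + 2*64))*√0 = (-9/8 + (-8 + 16 + 128))*0 = (-9/8 + 136)*0 = (1079/8)*0 = 0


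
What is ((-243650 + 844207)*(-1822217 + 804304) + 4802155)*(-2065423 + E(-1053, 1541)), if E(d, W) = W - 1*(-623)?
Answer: 1261290808504942974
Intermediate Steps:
E(d, W) = 623 + W (E(d, W) = W + 623 = 623 + W)
((-243650 + 844207)*(-1822217 + 804304) + 4802155)*(-2065423 + E(-1053, 1541)) = ((-243650 + 844207)*(-1822217 + 804304) + 4802155)*(-2065423 + (623 + 1541)) = (600557*(-1017913) + 4802155)*(-2065423 + 2164) = (-611314777541 + 4802155)*(-2063259) = -611309975386*(-2063259) = 1261290808504942974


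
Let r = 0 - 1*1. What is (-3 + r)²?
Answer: 16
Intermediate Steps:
r = -1 (r = 0 - 1 = -1)
(-3 + r)² = (-3 - 1)² = (-4)² = 16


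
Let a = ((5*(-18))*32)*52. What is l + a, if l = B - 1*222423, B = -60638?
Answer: -432821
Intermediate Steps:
a = -149760 (a = -90*32*52 = -2880*52 = -149760)
l = -283061 (l = -60638 - 1*222423 = -60638 - 222423 = -283061)
l + a = -283061 - 149760 = -432821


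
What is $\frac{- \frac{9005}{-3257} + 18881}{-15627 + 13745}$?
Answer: $- \frac{30752211}{3064837} \approx -10.034$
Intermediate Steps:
$\frac{- \frac{9005}{-3257} + 18881}{-15627 + 13745} = \frac{\left(-9005\right) \left(- \frac{1}{3257}\right) + 18881}{-1882} = \left(\frac{9005}{3257} + 18881\right) \left(- \frac{1}{1882}\right) = \frac{61504422}{3257} \left(- \frac{1}{1882}\right) = - \frac{30752211}{3064837}$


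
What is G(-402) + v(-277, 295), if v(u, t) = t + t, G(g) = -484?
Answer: 106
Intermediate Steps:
v(u, t) = 2*t
G(-402) + v(-277, 295) = -484 + 2*295 = -484 + 590 = 106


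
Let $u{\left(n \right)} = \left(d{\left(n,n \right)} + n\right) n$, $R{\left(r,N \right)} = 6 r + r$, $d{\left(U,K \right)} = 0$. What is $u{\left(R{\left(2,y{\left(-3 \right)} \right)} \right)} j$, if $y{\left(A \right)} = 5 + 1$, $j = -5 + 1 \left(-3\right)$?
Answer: $-1568$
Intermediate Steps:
$j = -8$ ($j = -5 - 3 = -8$)
$y{\left(A \right)} = 6$
$R{\left(r,N \right)} = 7 r$
$u{\left(n \right)} = n^{2}$ ($u{\left(n \right)} = \left(0 + n\right) n = n n = n^{2}$)
$u{\left(R{\left(2,y{\left(-3 \right)} \right)} \right)} j = \left(7 \cdot 2\right)^{2} \left(-8\right) = 14^{2} \left(-8\right) = 196 \left(-8\right) = -1568$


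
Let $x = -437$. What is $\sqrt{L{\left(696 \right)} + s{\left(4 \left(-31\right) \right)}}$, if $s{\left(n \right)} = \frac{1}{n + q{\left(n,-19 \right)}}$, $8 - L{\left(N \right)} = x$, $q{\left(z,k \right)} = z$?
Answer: $\frac{\sqrt{6842258}}{124} \approx 21.095$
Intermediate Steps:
$L{\left(N \right)} = 445$ ($L{\left(N \right)} = 8 - -437 = 8 + 437 = 445$)
$s{\left(n \right)} = \frac{1}{2 n}$ ($s{\left(n \right)} = \frac{1}{n + n} = \frac{1}{2 n}$)
$\sqrt{L{\left(696 \right)} + s{\left(4 \left(-31\right) \right)}} = \sqrt{445 + \frac{1}{2 \cdot 4 \left(-31\right)}} = \sqrt{445 + \frac{1}{2 \left(-124\right)}} = \sqrt{445 + \frac{1}{2} \left(- \frac{1}{124}\right)} = \sqrt{445 - \frac{1}{248}} = \sqrt{\frac{110359}{248}} = \frac{\sqrt{6842258}}{124}$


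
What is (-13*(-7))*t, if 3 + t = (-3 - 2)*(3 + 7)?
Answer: -4823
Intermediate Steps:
t = -53 (t = -3 + (-3 - 2)*(3 + 7) = -3 - 5*10 = -3 - 50 = -53)
(-13*(-7))*t = -13*(-7)*(-53) = 91*(-53) = -4823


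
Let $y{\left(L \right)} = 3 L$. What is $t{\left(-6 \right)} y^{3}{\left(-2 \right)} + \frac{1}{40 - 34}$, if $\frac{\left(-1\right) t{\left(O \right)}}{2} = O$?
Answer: $- \frac{15551}{6} \approx -2591.8$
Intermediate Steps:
$t{\left(O \right)} = - 2 O$
$t{\left(-6 \right)} y^{3}{\left(-2 \right)} + \frac{1}{40 - 34} = \left(-2\right) \left(-6\right) \left(3 \left(-2\right)\right)^{3} + \frac{1}{40 - 34} = 12 \left(-6\right)^{3} + \frac{1}{6} = 12 \left(-216\right) + \frac{1}{6} = -2592 + \frac{1}{6} = - \frac{15551}{6}$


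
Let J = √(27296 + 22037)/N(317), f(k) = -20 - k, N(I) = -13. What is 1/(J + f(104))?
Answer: -20956/2549211 + 13*√49333/2549211 ≈ -0.0070879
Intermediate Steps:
J = -√49333/13 (J = √(27296 + 22037)/(-13) = √49333*(-1/13) = -√49333/13 ≈ -17.085)
1/(J + f(104)) = 1/(-√49333/13 + (-20 - 1*104)) = 1/(-√49333/13 + (-20 - 104)) = 1/(-√49333/13 - 124) = 1/(-124 - √49333/13)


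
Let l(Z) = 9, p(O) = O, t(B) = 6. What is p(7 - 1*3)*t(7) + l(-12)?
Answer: 33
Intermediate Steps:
p(7 - 1*3)*t(7) + l(-12) = (7 - 1*3)*6 + 9 = (7 - 3)*6 + 9 = 4*6 + 9 = 24 + 9 = 33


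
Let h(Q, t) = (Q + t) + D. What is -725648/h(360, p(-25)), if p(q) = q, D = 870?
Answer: -725648/1205 ≈ -602.20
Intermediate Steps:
h(Q, t) = 870 + Q + t (h(Q, t) = (Q + t) + 870 = 870 + Q + t)
-725648/h(360, p(-25)) = -725648/(870 + 360 - 25) = -725648/1205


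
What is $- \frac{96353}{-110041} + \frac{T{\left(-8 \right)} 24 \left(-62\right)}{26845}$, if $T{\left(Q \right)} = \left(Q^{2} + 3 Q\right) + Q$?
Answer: $- \frac{2653115971}{2954050645} \approx -0.89813$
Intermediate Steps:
$T{\left(Q \right)} = Q^{2} + 4 Q$
$- \frac{96353}{-110041} + \frac{T{\left(-8 \right)} 24 \left(-62\right)}{26845} = - \frac{96353}{-110041} + \frac{- 8 \left(4 - 8\right) 24 \left(-62\right)}{26845} = \left(-96353\right) \left(- \frac{1}{110041}\right) + \left(-8\right) \left(-4\right) 24 \left(-62\right) \frac{1}{26845} = \frac{96353}{110041} + 32 \cdot 24 \left(-62\right) \frac{1}{26845} = \frac{96353}{110041} + 768 \left(-62\right) \frac{1}{26845} = \frac{96353}{110041} - \frac{47616}{26845} = - \frac{2653115971}{2954050645}$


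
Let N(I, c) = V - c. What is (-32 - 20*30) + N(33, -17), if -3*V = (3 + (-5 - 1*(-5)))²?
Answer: -618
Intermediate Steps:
V = -3 (V = -(3 + (-5 - 1*(-5)))²/3 = -(3 + (-5 + 5))²/3 = -(3 + 0)²/3 = -⅓*3² = -⅓*9 = -3)
N(I, c) = -3 - c
(-32 - 20*30) + N(33, -17) = (-32 - 20*30) + (-3 - 1*(-17)) = (-32 - 600) + (-3 + 17) = -632 + 14 = -618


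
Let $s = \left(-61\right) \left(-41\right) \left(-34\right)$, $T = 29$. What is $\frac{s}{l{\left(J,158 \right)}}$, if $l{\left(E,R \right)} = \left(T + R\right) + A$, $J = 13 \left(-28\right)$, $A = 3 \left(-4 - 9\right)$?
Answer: $- \frac{42517}{74} \approx -574.55$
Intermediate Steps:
$A = -39$ ($A = 3 \left(-13\right) = -39$)
$J = -364$
$s = -85034$ ($s = 2501 \left(-34\right) = -85034$)
$l{\left(E,R \right)} = -10 + R$ ($l{\left(E,R \right)} = \left(29 + R\right) - 39 = -10 + R$)
$\frac{s}{l{\left(J,158 \right)}} = - \frac{85034}{-10 + 158} = - \frac{85034}{148} = \left(-85034\right) \frac{1}{148} = - \frac{42517}{74}$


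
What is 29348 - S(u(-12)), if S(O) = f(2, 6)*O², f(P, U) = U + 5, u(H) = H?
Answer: 27764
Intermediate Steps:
f(P, U) = 5 + U
S(O) = 11*O² (S(O) = (5 + 6)*O² = 11*O²)
29348 - S(u(-12)) = 29348 - 11*(-12)² = 29348 - 11*144 = 29348 - 1*1584 = 29348 - 1584 = 27764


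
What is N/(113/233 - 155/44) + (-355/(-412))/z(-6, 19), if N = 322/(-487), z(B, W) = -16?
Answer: 2339569099/14282642496 ≈ 0.16381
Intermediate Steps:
N = -322/487 (N = 322*(-1/487) = -322/487 ≈ -0.66119)
N/(113/233 - 155/44) + (-355/(-412))/z(-6, 19) = -322/(487*(113/233 - 155/44)) - 355/(-412)/(-16) = -322/(487*(113*(1/233) - 155*1/44)) - 355*(-1/412)*(-1/16) = -322/(487*(113/233 - 155/44)) + (355/412)*(-1/16) = -322/(487*(-31143/10252)) - 355/6592 = -322/487*(-10252/31143) - 355/6592 = 471592/2166663 - 355/6592 = 2339569099/14282642496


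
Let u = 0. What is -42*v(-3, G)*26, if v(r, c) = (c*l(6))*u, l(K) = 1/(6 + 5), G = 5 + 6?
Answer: 0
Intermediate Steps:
G = 11
l(K) = 1/11
v(r, c) = 0 (v(r, c) = (c*(1/11))*0 = (c/11)*0 = 0)
-42*v(-3, G)*26 = -42*0*26 = 0*26 = 0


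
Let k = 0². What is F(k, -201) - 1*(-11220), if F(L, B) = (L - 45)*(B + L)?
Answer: 20265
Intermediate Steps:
k = 0
F(L, B) = (-45 + L)*(B + L)
F(k, -201) - 1*(-11220) = (0² - 45*(-201) - 45*0 - 201*0) - 1*(-11220) = (0 + 9045 + 0 + 0) + 11220 = 9045 + 11220 = 20265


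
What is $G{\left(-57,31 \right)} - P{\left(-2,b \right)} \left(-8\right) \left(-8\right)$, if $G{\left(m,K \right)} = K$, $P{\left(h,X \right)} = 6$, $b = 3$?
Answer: $-353$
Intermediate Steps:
$G{\left(-57,31 \right)} - P{\left(-2,b \right)} \left(-8\right) \left(-8\right) = 31 - 6 \left(-8\right) \left(-8\right) = 31 - \left(-48\right) \left(-8\right) = 31 - 384 = -353$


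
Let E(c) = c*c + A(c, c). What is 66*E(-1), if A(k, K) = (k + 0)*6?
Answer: -330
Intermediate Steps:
A(k, K) = 6*k (A(k, K) = k*6 = 6*k)
E(c) = c**2 + 6*c (E(c) = c*c + 6*c = c**2 + 6*c)
66*E(-1) = 66*(-(6 - 1)) = 66*(-1*5) = 66*(-5) = -330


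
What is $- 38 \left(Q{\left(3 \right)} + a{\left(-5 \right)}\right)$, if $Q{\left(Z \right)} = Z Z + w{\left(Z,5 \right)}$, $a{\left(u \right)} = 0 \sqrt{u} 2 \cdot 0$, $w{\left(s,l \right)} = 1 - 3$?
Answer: $-266$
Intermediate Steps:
$w{\left(s,l \right)} = -2$
$a{\left(u \right)} = 0$ ($a{\left(u \right)} = 0 \cdot 2 \cdot 0 = 0 \cdot 0 = 0$)
$Q{\left(Z \right)} = -2 + Z^{2}$ ($Q{\left(Z \right)} = Z Z - 2 = Z^{2} - 2 = -2 + Z^{2}$)
$- 38 \left(Q{\left(3 \right)} + a{\left(-5 \right)}\right) = - 38 \left(\left(-2 + 3^{2}\right) + 0\right) = - 38 \left(\left(-2 + 9\right) + 0\right) = - 38 \left(7 + 0\right) = \left(-38\right) 7 = -266$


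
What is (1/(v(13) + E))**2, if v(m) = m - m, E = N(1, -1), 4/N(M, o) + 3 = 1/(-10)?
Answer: 961/1600 ≈ 0.60063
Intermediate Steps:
N(M, o) = -40/31 (N(M, o) = 4/(-3 + 1/(-10)) = 4/(-3 - 1/10) = 4/(-31/10) = 4*(-10/31) = -40/31)
E = -40/31 ≈ -1.2903
v(m) = 0
(1/(v(13) + E))**2 = (1/(0 - 40/31))**2 = (1/(-40/31))**2 = (-31/40)**2 = 961/1600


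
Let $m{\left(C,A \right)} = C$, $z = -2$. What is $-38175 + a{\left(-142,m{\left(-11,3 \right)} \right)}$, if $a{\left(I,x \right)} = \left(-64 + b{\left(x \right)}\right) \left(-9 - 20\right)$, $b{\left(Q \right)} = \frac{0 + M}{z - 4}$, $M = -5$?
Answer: $- \frac{218059}{6} \approx -36343.0$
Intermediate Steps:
$b{\left(Q \right)} = \frac{5}{6}$ ($b{\left(Q \right)} = \frac{0 - 5}{-2 - 4} = - \frac{5}{-6} = \left(-5\right) \left(- \frac{1}{6}\right) = \frac{5}{6}$)
$a{\left(I,x \right)} = \frac{10991}{6}$ ($a{\left(I,x \right)} = \left(-64 + \frac{5}{6}\right) \left(-9 - 20\right) = \left(- \frac{379}{6}\right) \left(-29\right) = \frac{10991}{6}$)
$-38175 + a{\left(-142,m{\left(-11,3 \right)} \right)} = -38175 + \frac{10991}{6} = - \frac{218059}{6}$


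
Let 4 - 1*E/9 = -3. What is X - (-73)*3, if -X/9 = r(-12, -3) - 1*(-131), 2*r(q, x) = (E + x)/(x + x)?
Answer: -915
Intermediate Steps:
E = 63 (E = 36 - 9*(-3) = 36 + 27 = 63)
r(q, x) = (63 + x)/(4*x) (r(q, x) = ((63 + x)/(x + x))/2 = ((63 + x)/((2*x)))/2 = ((63 + x)*(1/(2*x)))/2 = ((63 + x)/(2*x))/2 = (63 + x)/(4*x))
X = -1134 (X = -9*((¼)*(63 - 3)/(-3) - 1*(-131)) = -9*((¼)*(-⅓)*60 + 131) = -9*(-5 + 131) = -9*126 = -1134)
X - (-73)*3 = -1134 - (-73)*3 = -1134 - 1*(-219) = -1134 + 219 = -915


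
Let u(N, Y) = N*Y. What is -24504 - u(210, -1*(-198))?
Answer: -66084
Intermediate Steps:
-24504 - u(210, -1*(-198)) = -24504 - 210*(-1*(-198)) = -24504 - 210*198 = -24504 - 1*41580 = -24504 - 41580 = -66084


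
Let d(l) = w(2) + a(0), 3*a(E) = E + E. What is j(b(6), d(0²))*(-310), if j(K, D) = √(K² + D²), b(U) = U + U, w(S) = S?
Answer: -620*√37 ≈ -3771.3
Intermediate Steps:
a(E) = 2*E/3 (a(E) = (E + E)/3 = (2*E)/3 = 2*E/3)
b(U) = 2*U
d(l) = 2 (d(l) = 2 + (⅔)*0 = 2 + 0 = 2)
j(K, D) = √(D² + K²)
j(b(6), d(0²))*(-310) = √(2² + (2*6)²)*(-310) = √(4 + 12²)*(-310) = √(4 + 144)*(-310) = √148*(-310) = (2*√37)*(-310) = -620*√37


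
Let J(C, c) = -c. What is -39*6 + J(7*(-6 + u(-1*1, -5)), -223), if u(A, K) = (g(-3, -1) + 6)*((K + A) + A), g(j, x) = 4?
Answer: -11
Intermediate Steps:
u(A, K) = 10*K + 20*A (u(A, K) = (4 + 6)*((K + A) + A) = 10*((A + K) + A) = 10*(K + 2*A) = 10*K + 20*A)
-39*6 + J(7*(-6 + u(-1*1, -5)), -223) = -39*6 - 1*(-223) = -234 + 223 = -11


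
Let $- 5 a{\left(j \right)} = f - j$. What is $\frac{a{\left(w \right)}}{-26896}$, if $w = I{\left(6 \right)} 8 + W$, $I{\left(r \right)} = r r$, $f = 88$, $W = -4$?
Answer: $- \frac{49}{33620} \approx -0.0014575$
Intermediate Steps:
$I{\left(r \right)} = r^{2}$
$w = 284$ ($w = 6^{2} \cdot 8 - 4 = 36 \cdot 8 - 4 = 288 - 4 = 284$)
$a{\left(j \right)} = - \frac{88}{5} + \frac{j}{5}$ ($a{\left(j \right)} = - \frac{88 - j}{5} = - \frac{88}{5} + \frac{j}{5}$)
$\frac{a{\left(w \right)}}{-26896} = \frac{- \frac{88}{5} + \frac{1}{5} \cdot 284}{-26896} = \left(- \frac{88}{5} + \frac{284}{5}\right) \left(- \frac{1}{26896}\right) = \frac{196}{5} \left(- \frac{1}{26896}\right) = - \frac{49}{33620}$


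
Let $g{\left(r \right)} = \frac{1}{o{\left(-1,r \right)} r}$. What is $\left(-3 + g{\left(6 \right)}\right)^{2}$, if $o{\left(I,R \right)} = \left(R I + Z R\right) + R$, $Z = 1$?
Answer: $\frac{11449}{1296} \approx 8.8341$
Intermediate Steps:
$o{\left(I,R \right)} = 2 R + I R$ ($o{\left(I,R \right)} = \left(R I + 1 R\right) + R = \left(I R + R\right) + R = \left(R + I R\right) + R = 2 R + I R$)
$g{\left(r \right)} = \frac{1}{r^{2}}$ ($g{\left(r \right)} = \frac{1}{r \left(2 - 1\right) r} = \frac{1}{r 1 r} = \frac{1}{r r} = \frac{1}{r^{2}}$)
$\left(-3 + g{\left(6 \right)}\right)^{2} = \left(-3 + \frac{1}{36}\right)^{2} = \left(- \frac{107}{36}\right)^{2} = \frac{11449}{1296}$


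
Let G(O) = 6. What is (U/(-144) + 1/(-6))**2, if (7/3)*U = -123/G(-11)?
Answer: 5041/451584 ≈ 0.011163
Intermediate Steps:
U = -123/14 (U = 3*(-123/6)/7 = 3*(-123*1/6)/7 = (3/7)*(-41/2) = -123/14 ≈ -8.7857)
(U/(-144) + 1/(-6))**2 = (-123/14/(-144) + 1/(-6))**2 = (-123/14*(-1/144) - 1/6)**2 = (41/672 - 1/6)**2 = (-71/672)**2 = 5041/451584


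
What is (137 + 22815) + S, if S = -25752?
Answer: -2800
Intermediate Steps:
(137 + 22815) + S = (137 + 22815) - 25752 = 22952 - 25752 = -2800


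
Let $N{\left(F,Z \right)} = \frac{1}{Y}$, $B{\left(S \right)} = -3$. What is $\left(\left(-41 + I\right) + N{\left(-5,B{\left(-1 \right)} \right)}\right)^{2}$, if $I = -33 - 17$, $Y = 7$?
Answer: $\frac{404496}{49} \approx 8255.0$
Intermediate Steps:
$N{\left(F,Z \right)} = \frac{1}{7}$
$I = -50$
$\left(\left(-41 + I\right) + N{\left(-5,B{\left(-1 \right)} \right)}\right)^{2} = \left(\left(-41 - 50\right) + \frac{1}{7}\right)^{2} = \left(-91 + \frac{1}{7}\right)^{2} = \left(- \frac{636}{7}\right)^{2} = \frac{404496}{49}$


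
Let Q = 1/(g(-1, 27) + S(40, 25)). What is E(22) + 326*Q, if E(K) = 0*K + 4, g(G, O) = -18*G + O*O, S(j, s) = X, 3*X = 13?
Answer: 4997/1127 ≈ 4.4339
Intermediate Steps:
X = 13/3 (X = (⅓)*13 = 13/3 ≈ 4.3333)
S(j, s) = 13/3
g(G, O) = O² - 18*G (g(G, O) = -18*G + O² = O² - 18*G)
E(K) = 4 (E(K) = 0 + 4 = 4)
Q = 3/2254 (Q = 1/((27² - 18*(-1)) + 13/3) = 1/((729 + 18) + 13/3) = 1/(747 + 13/3) = 1/(2254/3) = 3/2254 ≈ 0.0013310)
E(22) + 326*Q = 4 + 326*(3/2254) = 4 + 489/1127 = 4997/1127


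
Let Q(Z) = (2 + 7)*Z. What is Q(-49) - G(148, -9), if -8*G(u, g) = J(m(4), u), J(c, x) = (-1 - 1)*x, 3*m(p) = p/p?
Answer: -478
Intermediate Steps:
m(p) = ⅓ (m(p) = (p/p)/3 = (⅓)*1 = ⅓)
J(c, x) = -2*x
Q(Z) = 9*Z
G(u, g) = u/4 (G(u, g) = -(-1)*u/4 = u/4)
Q(-49) - G(148, -9) = 9*(-49) - 148/4 = -441 - 1*37 = -441 - 37 = -478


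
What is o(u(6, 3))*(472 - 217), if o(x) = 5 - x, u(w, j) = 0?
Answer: 1275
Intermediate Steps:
o(u(6, 3))*(472 - 217) = (5 - 1*0)*(472 - 217) = (5 + 0)*255 = 5*255 = 1275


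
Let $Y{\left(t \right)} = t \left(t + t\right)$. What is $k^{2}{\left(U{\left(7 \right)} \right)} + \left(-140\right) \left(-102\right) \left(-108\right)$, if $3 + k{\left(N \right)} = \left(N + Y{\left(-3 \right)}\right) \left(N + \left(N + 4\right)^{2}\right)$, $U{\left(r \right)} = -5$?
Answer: $-1539215$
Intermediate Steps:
$Y{\left(t \right)} = 2 t^{2}$ ($Y{\left(t \right)} = t 2 t = 2 t^{2}$)
$k{\left(N \right)} = -3 + \left(18 + N\right) \left(N + \left(4 + N\right)^{2}\right)$ ($k{\left(N \right)} = -3 + \left(N + 2 \left(-3\right)^{2}\right) \left(N + \left(N + 4\right)^{2}\right) = -3 + \left(N + 2 \cdot 9\right) \left(N + \left(4 + N\right)^{2}\right) = -3 + \left(N + 18\right) \left(N + \left(4 + N\right)^{2}\right) = -3 + \left(18 + N\right) \left(N + \left(4 + N\right)^{2}\right)$)
$k^{2}{\left(U{\left(7 \right)} \right)} + \left(-140\right) \left(-102\right) \left(-108\right) = \left(285 + \left(-5\right)^{3} + 27 \left(-5\right)^{2} + 178 \left(-5\right)\right)^{2} + \left(-140\right) \left(-102\right) \left(-108\right) = \left(285 - 125 + 27 \cdot 25 - 890\right)^{2} + 14280 \left(-108\right) = \left(285 - 125 + 675 - 890\right)^{2} - 1542240 = \left(-55\right)^{2} - 1542240 = 3025 - 1542240 = -1539215$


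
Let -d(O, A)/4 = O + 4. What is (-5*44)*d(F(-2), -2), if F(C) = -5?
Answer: -880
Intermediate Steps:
d(O, A) = -16 - 4*O (d(O, A) = -4*(O + 4) = -4*(4 + O) = -16 - 4*O)
(-5*44)*d(F(-2), -2) = (-5*44)*(-16 - 4*(-5)) = -220*(-16 + 20) = -220*4 = -880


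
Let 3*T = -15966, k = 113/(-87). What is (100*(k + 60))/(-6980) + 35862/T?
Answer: -204129196/26931981 ≈ -7.5794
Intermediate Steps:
k = -113/87 (k = 113*(-1/87) = -113/87 ≈ -1.2989)
T = -5322 (T = (1/3)*(-15966) = -5322)
(100*(k + 60))/(-6980) + 35862/T = (100*(-113/87 + 60))/(-6980) + 35862/(-5322) = (100*(5107/87))*(-1/6980) + 35862*(-1/5322) = (510700/87)*(-1/6980) - 5977/887 = -25535/30363 - 5977/887 = -204129196/26931981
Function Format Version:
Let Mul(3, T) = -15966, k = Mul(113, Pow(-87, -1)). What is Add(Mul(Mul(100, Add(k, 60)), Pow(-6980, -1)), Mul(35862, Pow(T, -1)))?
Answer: Rational(-204129196, 26931981) ≈ -7.5794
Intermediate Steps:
k = Rational(-113, 87) (k = Mul(113, Rational(-1, 87)) = Rational(-113, 87) ≈ -1.2989)
T = -5322 (T = Mul(Rational(1, 3), -15966) = -5322)
Add(Mul(Mul(100, Add(k, 60)), Pow(-6980, -1)), Mul(35862, Pow(T, -1))) = Add(Mul(Mul(100, Add(Rational(-113, 87), 60)), Pow(-6980, -1)), Mul(35862, Pow(-5322, -1))) = Add(Mul(Mul(100, Rational(5107, 87)), Rational(-1, 6980)), Mul(35862, Rational(-1, 5322))) = Add(Mul(Rational(510700, 87), Rational(-1, 6980)), Rational(-5977, 887)) = Add(Rational(-25535, 30363), Rational(-5977, 887)) = Rational(-204129196, 26931981)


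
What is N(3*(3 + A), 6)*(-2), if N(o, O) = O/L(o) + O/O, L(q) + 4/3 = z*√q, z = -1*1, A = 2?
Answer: -382/119 + 108*√15/119 ≈ 0.30489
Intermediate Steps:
z = -1
L(q) = -4/3 - √q
N(o, O) = 1 + O/(-4/3 - √o) (N(o, O) = O/(-4/3 - √o) + O/O = O/(-4/3 - √o) + 1 = 1 + O/(-4/3 - √o))
N(3*(3 + A), 6)*(-2) = (1 - 1*6/(4/3 + √(3*(3 + 2))))*(-2) = (1 - 1*6/(4/3 + √(3*5)))*(-2) = (1 - 1*6/(4/3 + √15))*(-2) = (1 - 6/(4/3 + √15))*(-2) = -2 + 12/(4/3 + √15)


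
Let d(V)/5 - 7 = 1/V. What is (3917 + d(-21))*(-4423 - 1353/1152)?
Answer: -140985203521/8064 ≈ -1.7483e+7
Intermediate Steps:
d(V) = 35 + 5/V
(3917 + d(-21))*(-4423 - 1353/1152) = (3917 + (35 + 5/(-21)))*(-4423 - 1353/1152) = (3917 + (35 + 5*(-1/21)))*(-4423 - 1353*1/1152) = (3917 + (35 - 5/21))*(-4423 - 451/384) = (3917 + 730/21)*(-1698883/384) = (82987/21)*(-1698883/384) = -140985203521/8064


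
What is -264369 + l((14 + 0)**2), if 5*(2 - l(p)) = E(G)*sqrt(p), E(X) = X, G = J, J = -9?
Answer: -1321709/5 ≈ -2.6434e+5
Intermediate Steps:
G = -9
l(p) = 2 + 9*sqrt(p)/5 (l(p) = 2 - (-9)*sqrt(p)/5 = 2 + 9*sqrt(p)/5)
-264369 + l((14 + 0)**2) = -264369 + (2 + 9*sqrt((14 + 0)**2)/5) = -264369 + (2 + 9*sqrt(14**2)/5) = -264369 + (2 + 9*sqrt(196)/5) = -264369 + (2 + (9/5)*14) = -264369 + (2 + 126/5) = -264369 + 136/5 = -1321709/5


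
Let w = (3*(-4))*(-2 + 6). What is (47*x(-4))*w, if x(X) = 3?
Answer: -6768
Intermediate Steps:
w = -48 (w = -12*4 = -48)
(47*x(-4))*w = (47*3)*(-48) = 141*(-48) = -6768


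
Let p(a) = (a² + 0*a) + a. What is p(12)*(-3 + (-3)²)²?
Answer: 5616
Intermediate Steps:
p(a) = a + a² (p(a) = (a² + 0) + a = a² + a = a + a²)
p(12)*(-3 + (-3)²)² = (12*(1 + 12))*(-3 + (-3)²)² = (12*13)*(-3 + 9)² = 156*6² = 156*36 = 5616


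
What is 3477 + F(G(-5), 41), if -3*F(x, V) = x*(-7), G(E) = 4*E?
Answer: 10291/3 ≈ 3430.3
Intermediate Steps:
F(x, V) = 7*x/3 (F(x, V) = -x*(-7)/3 = -(-7)*x/3 = 7*x/3)
3477 + F(G(-5), 41) = 3477 + 7*(4*(-5))/3 = 3477 + (7/3)*(-20) = 3477 - 140/3 = 10291/3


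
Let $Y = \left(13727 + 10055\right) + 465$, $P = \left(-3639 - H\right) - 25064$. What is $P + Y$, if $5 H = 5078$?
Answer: $- \frac{27358}{5} \approx -5471.6$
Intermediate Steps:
$H = \frac{5078}{5}$ ($H = \frac{1}{5} \cdot 5078 = \frac{5078}{5} \approx 1015.6$)
$P = - \frac{148593}{5}$ ($P = \left(-3639 - \frac{5078}{5}\right) - 25064 = - \frac{23273}{5} - 25064 = - \frac{148593}{5} \approx -29719.0$)
$Y = 24247$ ($Y = 23782 + 465 = 24247$)
$P + Y = - \frac{148593}{5} + 24247 = - \frac{27358}{5}$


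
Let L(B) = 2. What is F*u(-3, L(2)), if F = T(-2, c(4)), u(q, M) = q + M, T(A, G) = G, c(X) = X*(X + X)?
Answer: -32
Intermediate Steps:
c(X) = 2*X**2 (c(X) = X*(2*X) = 2*X**2)
u(q, M) = M + q
F = 32 (F = 2*4**2 = 2*16 = 32)
F*u(-3, L(2)) = 32*(2 - 3) = 32*(-1) = -32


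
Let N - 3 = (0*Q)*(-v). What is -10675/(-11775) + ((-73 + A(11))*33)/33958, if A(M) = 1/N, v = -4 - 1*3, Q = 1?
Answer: 6685304/7997109 ≈ 0.83597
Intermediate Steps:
v = -7 (v = -4 - 3 = -7)
N = 3 (N = 3 + (0*1)*(-1*(-7)) = 3 + 0*7 = 3 + 0 = 3)
A(M) = ⅓ (A(M) = 1/3 = ⅓)
-10675/(-11775) + ((-73 + A(11))*33)/33958 = -10675/(-11775) + ((-73 + ⅓)*33)/33958 = -10675*(-1/11775) - 218/3*33*(1/33958) = 427/471 - 2398*1/33958 = 427/471 - 1199/16979 = 6685304/7997109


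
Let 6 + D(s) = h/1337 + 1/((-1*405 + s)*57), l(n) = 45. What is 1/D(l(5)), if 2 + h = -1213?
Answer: -27435240/189544577 ≈ -0.14474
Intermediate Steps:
h = -1215 (h = -2 - 1213 = -1215)
D(s) = -9237/1337 + 1/(57*(-405 + s)) (D(s) = -6 + (-1215/1337 + 1/((-1*405 + s)*57)) = -6 + (-1215*1/1337 + (1/57)/(-405 + s)) = -6 + (-1215/1337 + 1/(57*(-405 + s))) = -9237/1337 + 1/(57*(-405 + s)))
1/D(l(5)) = 1/((213237482 - 526509*45)/(76209*(-405 + 45))) = 1/((1/76209)*(213237482 - 23692905)/(-360)) = 1/((1/76209)*(-1/360)*189544577) = 1/(-189544577/27435240) = -27435240/189544577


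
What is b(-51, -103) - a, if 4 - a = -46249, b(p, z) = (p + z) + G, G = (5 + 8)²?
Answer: -46238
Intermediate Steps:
G = 169 (G = 13² = 169)
b(p, z) = 169 + p + z (b(p, z) = (p + z) + 169 = 169 + p + z)
a = 46253 (a = 4 - 1*(-46249) = 4 + 46249 = 46253)
b(-51, -103) - a = (169 - 51 - 103) - 1*46253 = 15 - 46253 = -46238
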